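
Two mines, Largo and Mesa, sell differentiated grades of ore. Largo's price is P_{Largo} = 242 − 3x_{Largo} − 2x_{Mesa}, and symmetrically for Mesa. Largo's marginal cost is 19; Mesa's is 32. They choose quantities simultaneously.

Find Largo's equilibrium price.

105.0625

Mine Largo's profit: π = x_{Largo}(242 − 3x_{Largo} − 2x_{Mesa}) − 19x_{Largo}.
∂π/∂x_{Largo} = 223 − 6x_{Largo} − 2x_{Mesa} = 0 ⇒ x_{Largo} = 223/6 − (1/3)x_{Mesa}.
Similarly x_{Mesa} = 35 − (1/3)x_{Largo}.
Solving the two reaction functions simultaneously: (1 − (−1/3)(−1/3))x_{Largo} = 223/6 − (1/3)·35, so (8/9)x_{Largo} = 25.5 and x_{Largo} = 28.6875.
Then x_{Mesa} = 35 − (1/3)·28.6875 = 25.4375.
P_{Largo} = 242 − 3·28.6875 − 2·25.4375 = 105.0625.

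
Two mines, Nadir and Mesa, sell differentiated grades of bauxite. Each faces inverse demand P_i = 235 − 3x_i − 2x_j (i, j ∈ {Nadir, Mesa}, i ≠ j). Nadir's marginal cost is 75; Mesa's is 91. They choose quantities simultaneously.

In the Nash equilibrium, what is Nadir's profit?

Mine Nadir's profit: π = x_{Nadir}(235 − 3x_{Nadir} − 2x_{Mesa}) − 75x_{Nadir}.
∂π/∂x_{Nadir} = 160 − 6x_{Nadir} − 2x_{Mesa} = 0 ⇒ x_{Nadir} = 80/3 − (1/3)x_{Mesa}.
Similarly x_{Mesa} = 24 − (1/3)x_{Nadir}.
Plugging x_{Mesa} into Nadir's best response: x_{Nadir} = 80/3 − (1/3)(24 − (1/3)x_{Nadir}) ⇒ (8/9)x_{Nadir} = 56/3, so x_{Nadir} = 21.
Then x_{Mesa} = 24 − (1/3)·21 = 17.
P_{Nadir} = 235 − 3·21 − 2·17 = 138.
Profit = (138 − 75)·21 = 1323.

1323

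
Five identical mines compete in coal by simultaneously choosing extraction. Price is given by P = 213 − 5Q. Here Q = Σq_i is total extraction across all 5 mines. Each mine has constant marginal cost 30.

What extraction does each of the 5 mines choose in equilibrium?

6.1

A representative mine's profit is π_i = q_i(213 − 5Q) − 30q_i, with Q = q_i + Σ_{j≠i} q_j.
First-order condition: 183 − 10q_i − 5Σ_{j≠i} q_j = 0.
With identical mines, set every q_j = q: then 183 − 10q − 20q = 0, i.e. q = 183/30 = 6.1.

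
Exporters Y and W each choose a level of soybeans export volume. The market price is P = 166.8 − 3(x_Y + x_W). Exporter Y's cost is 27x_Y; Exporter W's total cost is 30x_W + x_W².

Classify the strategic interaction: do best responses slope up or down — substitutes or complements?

Exporter Y's profit: π = x_Y(166.8 − 3(x_Y + x_W)) − 27x_Y.
∂π/∂x_Y = 139.8 − 6x_Y − 3x_W = 0, so x_Y = 23.3 − 0.5x_W.
The best-response slope dx_Y/dx_W = −0.5 < 0: the reaction function is downward-sloping, so the choices are strategic substitutes.

strategic substitutes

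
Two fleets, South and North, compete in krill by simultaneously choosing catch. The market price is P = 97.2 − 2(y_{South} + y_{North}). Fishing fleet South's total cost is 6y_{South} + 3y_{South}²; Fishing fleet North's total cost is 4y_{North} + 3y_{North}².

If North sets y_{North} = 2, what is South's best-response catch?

Fishing fleet South's profit: π = y_{South}(97.2 − 2(y_{South} + y_{North})) − 6y_{South} − 3y_{South}².
∂π/∂y_{South} = 91.2 − 10y_{South} − 2y_{North} = 0, so y_{South} = 9.12 − 0.2y_{North}.
At y_{North} = 2: y_{South} = 9.12 − 0.2·2 = 8.72.

8.72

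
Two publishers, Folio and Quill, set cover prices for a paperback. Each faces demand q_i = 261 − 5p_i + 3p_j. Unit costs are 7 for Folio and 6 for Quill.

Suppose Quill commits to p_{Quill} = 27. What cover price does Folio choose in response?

Folio's profit: π = (p_{Folio} − 7)(261 − 5p_{Folio} + 3p_{Quill}).
∂π/∂p_{Folio} = 296 − 10p_{Folio} + 3p_{Quill} = 0 ⇒ p_{Folio} = 29.6 + 0.3p_{Quill}.
At p_{Quill} = 27: p_{Folio} = 29.6 + 0.3·27 = 37.7.

37.7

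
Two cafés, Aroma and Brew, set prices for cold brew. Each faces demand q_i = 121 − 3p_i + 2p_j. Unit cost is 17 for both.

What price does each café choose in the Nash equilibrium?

43

Aroma's profit: π = (p_{Aroma} − 17)(121 − 3p_{Aroma} + 2p_{Brew}).
∂π/∂p_{Aroma} = 172 − 6p_{Aroma} + 2p_{Brew} = 0 ⇒ p_{Aroma} = 86/3 + (1/3)p_{Brew}.
The game is symmetric, so in equilibrium p_{Brew} = p_{Aroma}: the reaction function gives (2/3)p_{Aroma} = 86/3, hence p_{Aroma} = 43.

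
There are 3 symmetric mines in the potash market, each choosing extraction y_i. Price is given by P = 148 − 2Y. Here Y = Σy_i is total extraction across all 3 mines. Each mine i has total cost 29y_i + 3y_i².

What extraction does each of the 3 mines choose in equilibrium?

8.5

A representative mine's profit is π_i = y_i(148 − 2Y) − 29y_i − 3y_i², with Y = y_i + Σ_{j≠i} y_j.
First-order condition: 119 − 10y_i − 2Σ_{j≠i} y_j = 0.
With identical mines, set every y_j = y: then 119 − 10y − 4y = 0, i.e. y = 119/14 = 8.5.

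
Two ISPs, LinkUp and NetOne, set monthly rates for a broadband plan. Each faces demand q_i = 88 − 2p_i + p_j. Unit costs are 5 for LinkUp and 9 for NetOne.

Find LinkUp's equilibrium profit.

LinkUp's profit: π = (p_{LinkUp} − 5)(88 − 2p_{LinkUp} + p_{NetOne}).
∂π/∂p_{LinkUp} = 98 − 4p_{LinkUp} + p_{NetOne} = 0 ⇒ p_{LinkUp} = 24.5 + 0.25p_{NetOne}.
Similarly p_{NetOne} = 26.5 + 0.25p_{LinkUp}.
Solving the two reaction functions simultaneously: (1 − (0.25)(0.25))p_{LinkUp} = 24.5 + 0.25·26.5, so 0.9375p_{LinkUp} = 31.125 and p_{LinkUp} = 33.2.
Then p_{NetOne} = 26.5 + 0.25·33.2 = 34.8.
q_{LinkUp} = 88 − 2·33.2 + 34.8 = 56.4.
Profit = (33.2 − 5)·56.4 = 1590.48.

1590.48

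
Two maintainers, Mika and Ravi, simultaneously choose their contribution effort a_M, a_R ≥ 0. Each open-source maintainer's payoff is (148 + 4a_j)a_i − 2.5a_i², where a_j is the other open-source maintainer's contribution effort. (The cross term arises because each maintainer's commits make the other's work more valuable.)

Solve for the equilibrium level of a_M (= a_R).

148

Mika's payoff is (148 + 4a_R)a_M − 2.5a_M².
∂π/∂a_M = 148 + 4a_R − 5a_M = 0, so a_M = 29.6 + 0.8a_R.
Setting a_M = a_R in the reaction function: a_M = 29.6 + 0.8a_M, so a_M = 29.6 / 0.2 = 148.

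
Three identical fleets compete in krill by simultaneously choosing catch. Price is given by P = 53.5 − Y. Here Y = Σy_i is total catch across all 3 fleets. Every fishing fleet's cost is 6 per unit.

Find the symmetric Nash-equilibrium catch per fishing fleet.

A representative fishing fleet's profit is π_i = y_i(53.5 − Y) − 6y_i, with Y = y_i + Σ_{j≠i} y_j.
First-order condition: 47.5 − 2y_i − Σ_{j≠i} y_j = 0.
Imposing symmetry (y_j = y for all j) turns Σ_{j≠i} y_j into 2y, so 47.5 = 4y and y = 11.875.

11.875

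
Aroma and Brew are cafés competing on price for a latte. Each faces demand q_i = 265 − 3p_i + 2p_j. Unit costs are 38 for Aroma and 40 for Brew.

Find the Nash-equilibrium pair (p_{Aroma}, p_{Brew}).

Aroma's profit: π = (p_{Aroma} − 38)(265 − 3p_{Aroma} + 2p_{Brew}).
∂π/∂p_{Aroma} = 379 − 6p_{Aroma} + 2p_{Brew} = 0 ⇒ p_{Aroma} = 379/6 + (1/3)p_{Brew}.
Similarly p_{Brew} = 385/6 + (1/3)p_{Aroma}.
Substituting the second reaction function into the first: p_{Aroma} = 379/6 + (1/3)(385/6 + (1/3)p_{Aroma}), which gives (8/9)p_{Aroma} = 761/9 ⇒ p_{Aroma} = 95.125.
Then p_{Brew} = 385/6 + (1/3)·95.125 = 95.875.

95.125, 95.875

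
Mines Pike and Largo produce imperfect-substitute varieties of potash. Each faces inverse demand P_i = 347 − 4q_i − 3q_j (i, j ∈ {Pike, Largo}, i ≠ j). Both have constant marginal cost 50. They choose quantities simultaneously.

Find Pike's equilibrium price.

158

Mine Pike's profit: π = q_{Pike}(347 − 4q_{Pike} − 3q_{Largo}) − 50q_{Pike}.
∂π/∂q_{Pike} = 297 − 8q_{Pike} − 3q_{Largo} = 0 ⇒ q_{Pike} = 37.125 − 0.375q_{Largo}.
The game is symmetric, so in equilibrium q_{Largo} = q_{Pike}: the reaction function gives 1.375q_{Pike} = 37.125, hence q_{Pike} = 27.
P_{Pike} = 347 − 4·27 − 3·27 = 158.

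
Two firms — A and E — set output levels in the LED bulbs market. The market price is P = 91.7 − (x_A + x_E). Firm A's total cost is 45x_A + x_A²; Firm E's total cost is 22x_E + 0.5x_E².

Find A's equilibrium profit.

Firm A's profit: π = x_A(91.7 − (x_A + x_E)) − 45x_A − x_A².
∂π/∂x_A = 46.7 − 4x_A − x_E = 0, so x_A = 11.675 − 0.25x_E.
For E: ∂π/∂x_E = 69.7 − 3x_E − x_A = 0 ⇒ x_E = 697/30 − (1/3)x_A.
Solving the two reaction functions simultaneously: (1 − (−0.25)(−1/3))x_A = 11.675 − 0.25·(697/30), so (11/12)x_A = 88/15 and x_A = 6.4.
Then x_E = 697/30 − (1/3)·6.4 = 21.1.
Price P = 91.7 − 27.5 = 64.2.
A's profit: (64.2 − 45)·6.4 − (6.4)² = 81.92.

81.92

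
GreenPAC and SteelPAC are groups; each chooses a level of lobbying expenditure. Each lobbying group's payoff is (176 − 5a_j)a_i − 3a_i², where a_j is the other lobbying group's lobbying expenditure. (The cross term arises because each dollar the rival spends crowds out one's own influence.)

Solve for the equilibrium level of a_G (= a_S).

GreenPAC's payoff is (176 − 5a_S)a_G − 3a_G².
∂π/∂a_G = 176 − 5a_S − 6a_G = 0, so a_G = 88/3 − (5/6)a_S.
By symmetry a_S = a_G; substituting into the reaction function, (11/6)a_G = 88/3 and a_G = 16.

16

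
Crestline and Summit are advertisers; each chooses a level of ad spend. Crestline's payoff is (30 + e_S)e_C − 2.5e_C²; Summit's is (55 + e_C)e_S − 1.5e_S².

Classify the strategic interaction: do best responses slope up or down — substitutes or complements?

Expanding Crestline's payoff: 30e_C + e_Se_C − 2.5e_C².
∂π/∂e_C = 30 + e_S − 5e_C = 0, so e_C = 6 + 0.2e_S.
The best-response slope de_C/de_S = 0.2 > 0: the reaction function is upward-sloping, so the choices are strategic complements.

strategic complements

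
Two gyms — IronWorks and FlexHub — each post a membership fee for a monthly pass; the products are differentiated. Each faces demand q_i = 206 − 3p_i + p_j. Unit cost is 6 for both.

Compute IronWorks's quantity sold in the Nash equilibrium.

IronWorks's profit: π = (p_{IronWorks} − 6)(206 − 3p_{IronWorks} + p_{FlexHub}).
∂π/∂p_{IronWorks} = 224 − 6p_{IronWorks} + p_{FlexHub} = 0 ⇒ p_{IronWorks} = 112/3 + (1/6)p_{FlexHub}.
Setting p_{IronWorks} = p_{FlexHub} in the reaction function: p_{IronWorks} = 112/3 + (1/6)p_{IronWorks}, so p_{IronWorks} = (112/3) / (5/6) = 44.8.
q_{IronWorks} = 206 − 3·44.8 + 44.8 = 116.4.

116.4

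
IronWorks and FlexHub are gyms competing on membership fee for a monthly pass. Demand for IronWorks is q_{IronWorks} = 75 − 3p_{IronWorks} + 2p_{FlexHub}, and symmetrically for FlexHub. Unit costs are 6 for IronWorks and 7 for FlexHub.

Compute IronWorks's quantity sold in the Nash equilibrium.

IronWorks's profit: π = (p_{IronWorks} − 6)(75 − 3p_{IronWorks} + 2p_{FlexHub}).
∂π/∂p_{IronWorks} = 93 − 6p_{IronWorks} + 2p_{FlexHub} = 0 ⇒ p_{IronWorks} = 15.5 + (1/3)p_{FlexHub}.
Similarly p_{FlexHub} = 16 + (1/3)p_{IronWorks}.
Solving the two reaction functions simultaneously: (1 − (1/3)(1/3))p_{IronWorks} = 15.5 + (1/3)·16, so (8/9)p_{IronWorks} = 125/6 and p_{IronWorks} = 23.4375.
Then p_{FlexHub} = 16 + (1/3)·23.4375 = 23.8125.
q_{IronWorks} = 75 − 3·23.4375 + 2·23.8125 = 52.3125.

52.3125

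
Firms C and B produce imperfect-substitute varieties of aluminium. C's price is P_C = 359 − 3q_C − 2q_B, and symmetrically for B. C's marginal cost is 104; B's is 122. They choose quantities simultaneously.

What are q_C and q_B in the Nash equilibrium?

33, 28.5

Firm C's profit: π = q_C(359 − 3q_C − 2q_B) − 104q_C.
∂π/∂q_C = 255 − 6q_C − 2q_B = 0 ⇒ q_C = 42.5 − (1/3)q_B.
Similarly q_B = 39.5 − (1/3)q_C.
Substituting the second reaction function into the first: q_C = 42.5 − (1/3)(39.5 − (1/3)q_C), which gives (8/9)q_C = 88/3 ⇒ q_C = 33.
Then q_B = 39.5 − (1/3)·33 = 28.5.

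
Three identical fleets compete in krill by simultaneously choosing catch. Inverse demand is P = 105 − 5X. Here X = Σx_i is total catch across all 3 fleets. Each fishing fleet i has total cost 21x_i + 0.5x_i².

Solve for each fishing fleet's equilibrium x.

4

A representative fishing fleet's profit is π_i = x_i(105 − 5X) − 21x_i − 0.5x_i², with X = x_i + Σ_{j≠i} x_j.
First-order condition: 84 − 11x_i − 5Σ_{j≠i} x_j = 0.
Imposing symmetry (x_j = x for all j) turns Σ_{j≠i} x_j into 2x, so 84 = 21x and x = 4.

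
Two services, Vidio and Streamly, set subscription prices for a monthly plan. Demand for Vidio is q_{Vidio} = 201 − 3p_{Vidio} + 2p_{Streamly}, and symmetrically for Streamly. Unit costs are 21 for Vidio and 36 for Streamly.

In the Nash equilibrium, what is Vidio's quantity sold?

143.4375

Vidio's profit: π = (p_{Vidio} − 21)(201 − 3p_{Vidio} + 2p_{Streamly}).
∂π/∂p_{Vidio} = 264 − 6p_{Vidio} + 2p_{Streamly} = 0 ⇒ p_{Vidio} = 44 + (1/3)p_{Streamly}.
Similarly p_{Streamly} = 51.5 + (1/3)p_{Vidio}.
Plugging p_{Streamly} into Vidio's best response: p_{Vidio} = 44 + (1/3)(51.5 + (1/3)p_{Vidio}) ⇒ (8/9)p_{Vidio} = 367/6, so p_{Vidio} = 68.8125.
Then p_{Streamly} = 51.5 + (1/3)·68.8125 = 74.4375.
q_{Vidio} = 201 − 3·68.8125 + 2·74.4375 = 143.4375.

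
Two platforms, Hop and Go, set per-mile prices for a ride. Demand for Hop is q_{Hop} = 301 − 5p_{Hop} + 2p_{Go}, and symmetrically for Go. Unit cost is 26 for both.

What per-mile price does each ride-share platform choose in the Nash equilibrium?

53.875

Hop's profit: π = (p_{Hop} − 26)(301 − 5p_{Hop} + 2p_{Go}).
∂π/∂p_{Hop} = 431 − 10p_{Hop} + 2p_{Go} = 0 ⇒ p_{Hop} = 43.1 + 0.2p_{Go}.
Setting p_{Hop} = p_{Go} in the reaction function: p_{Hop} = 43.1 + 0.2p_{Hop}, so p_{Hop} = 43.1 / 0.8 = 53.875.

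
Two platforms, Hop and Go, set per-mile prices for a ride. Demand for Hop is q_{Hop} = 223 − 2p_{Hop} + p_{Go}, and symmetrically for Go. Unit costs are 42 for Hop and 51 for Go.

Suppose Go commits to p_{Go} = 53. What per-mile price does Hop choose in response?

Hop's profit: π = (p_{Hop} − 42)(223 − 2p_{Hop} + p_{Go}).
∂π/∂p_{Hop} = 307 − 4p_{Hop} + p_{Go} = 0 ⇒ p_{Hop} = 76.75 + 0.25p_{Go}.
At p_{Go} = 53: p_{Hop} = 76.75 + 0.25·53 = 90.

90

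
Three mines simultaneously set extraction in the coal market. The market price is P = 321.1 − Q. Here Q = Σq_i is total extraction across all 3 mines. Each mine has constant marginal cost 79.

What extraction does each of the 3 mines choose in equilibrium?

A representative mine's profit is π_i = q_i(321.1 − Q) − 79q_i, with Q = q_i + Σ_{j≠i} q_j.
First-order condition: 242.1 − 2q_i − Σ_{j≠i} q_j = 0.
In a symmetric equilibrium every mine chooses the same q, so Σ_{j≠i} q_j = 2q. The condition becomes 242.1 − 4q = 0, giving q = 242.1/4 = 60.525.

60.525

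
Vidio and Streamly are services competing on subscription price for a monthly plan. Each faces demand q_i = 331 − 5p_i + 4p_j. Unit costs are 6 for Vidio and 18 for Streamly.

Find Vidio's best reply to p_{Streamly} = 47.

Vidio's profit: π = (p_{Vidio} − 6)(331 − 5p_{Vidio} + 4p_{Streamly}).
∂π/∂p_{Vidio} = 361 − 10p_{Vidio} + 4p_{Streamly} = 0 ⇒ p_{Vidio} = 36.1 + 0.4p_{Streamly}.
At p_{Streamly} = 47: p_{Vidio} = 36.1 + 0.4·47 = 54.9.

54.9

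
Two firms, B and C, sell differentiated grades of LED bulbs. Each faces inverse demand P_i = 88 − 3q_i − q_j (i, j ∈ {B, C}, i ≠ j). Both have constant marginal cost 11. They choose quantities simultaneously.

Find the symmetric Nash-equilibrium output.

Firm B's profit: π = q_B(88 − 3q_B − q_C) − 11q_B.
∂π/∂q_B = 77 − 6q_B − q_C = 0 ⇒ q_B = 77/6 − (1/6)q_C.
By symmetry q_C = q_B; substituting into the reaction function, (7/6)q_B = 77/6 and q_B = 11.

11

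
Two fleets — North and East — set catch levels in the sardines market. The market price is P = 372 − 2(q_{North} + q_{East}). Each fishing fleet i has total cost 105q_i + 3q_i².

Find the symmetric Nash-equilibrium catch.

22.25

Fishing fleet North's profit: π = q_{North}(372 − 2(q_{North} + q_{East})) − 105q_{North} − 3q_{North}².
∂π/∂q_{North} = 267 − 10q_{North} − 2q_{East} = 0, so q_{North} = 26.7 − 0.2q_{East}.
The game is symmetric, so in equilibrium q_{East} = q_{North}: the reaction function gives 1.2q_{North} = 26.7, hence q_{North} = 22.25.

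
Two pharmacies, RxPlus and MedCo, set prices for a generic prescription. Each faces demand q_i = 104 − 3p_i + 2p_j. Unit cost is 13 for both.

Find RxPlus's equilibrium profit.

RxPlus's profit: π = (p_{RxPlus} − 13)(104 − 3p_{RxPlus} + 2p_{MedCo}).
∂π/∂p_{RxPlus} = 143 − 6p_{RxPlus} + 2p_{MedCo} = 0 ⇒ p_{RxPlus} = 143/6 + (1/3)p_{MedCo}.
The game is symmetric, so in equilibrium p_{MedCo} = p_{RxPlus}: the reaction function gives (2/3)p_{RxPlus} = 143/6, hence p_{RxPlus} = 35.75.
q_{RxPlus} = 104 − 3·35.75 + 2·35.75 = 68.25.
Profit = (35.75 − 13)·68.25 = 1552.6875.

1552.6875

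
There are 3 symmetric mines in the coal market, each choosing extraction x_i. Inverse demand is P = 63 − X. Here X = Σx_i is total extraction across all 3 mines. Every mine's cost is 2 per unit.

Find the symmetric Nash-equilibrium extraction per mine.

A representative mine's profit is π_i = x_i(63 − X) − 2x_i, with X = x_i + Σ_{j≠i} x_j.
First-order condition: 61 − 2x_i − Σ_{j≠i} x_j = 0.
Imposing symmetry (x_j = x for all j) turns Σ_{j≠i} x_j into 2x, so 61 = 4x and x = 15.25.

15.25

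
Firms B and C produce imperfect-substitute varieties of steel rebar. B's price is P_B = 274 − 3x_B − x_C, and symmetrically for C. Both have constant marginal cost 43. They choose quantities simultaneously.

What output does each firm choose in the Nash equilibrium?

Firm B's profit: π = x_B(274 − 3x_B − x_C) − 43x_B.
∂π/∂x_B = 231 − 6x_B − x_C = 0 ⇒ x_B = 38.5 − (1/6)x_C.
By symmetry x_C = x_B; substituting into the reaction function, (7/6)x_B = 38.5 and x_B = 33.

33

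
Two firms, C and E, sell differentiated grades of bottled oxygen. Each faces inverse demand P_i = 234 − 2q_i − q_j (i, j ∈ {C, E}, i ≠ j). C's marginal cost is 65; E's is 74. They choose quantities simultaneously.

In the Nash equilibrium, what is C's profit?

2366.72

Firm C's profit: π = q_C(234 − 2q_C − q_E) − 65q_C.
∂π/∂q_C = 169 − 4q_C − q_E = 0 ⇒ q_C = 42.25 − 0.25q_E.
Similarly q_E = 40 − 0.25q_C.
Solving the two reaction functions simultaneously: (1 − (−0.25)(−0.25))q_C = 42.25 − 0.25·40, so 0.9375q_C = 32.25 and q_C = 34.4.
Then q_E = 40 − 0.25·34.4 = 31.4.
P_C = 234 − 2·34.4 − 31.4 = 133.8.
Profit = (133.8 − 65)·34.4 = 2366.72.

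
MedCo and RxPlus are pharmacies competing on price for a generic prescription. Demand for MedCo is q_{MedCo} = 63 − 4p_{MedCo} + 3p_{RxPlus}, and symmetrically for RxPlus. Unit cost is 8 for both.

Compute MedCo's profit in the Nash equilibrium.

MedCo's profit: π = (p_{MedCo} − 8)(63 − 4p_{MedCo} + 3p_{RxPlus}).
∂π/∂p_{MedCo} = 95 − 8p_{MedCo} + 3p_{RxPlus} = 0 ⇒ p_{MedCo} = 11.875 + 0.375p_{RxPlus}.
By symmetry p_{RxPlus} = p_{MedCo}; substituting into the reaction function, 0.625p_{MedCo} = 11.875 and p_{MedCo} = 19.
q_{MedCo} = 63 − 4·19 + 3·19 = 44.
Profit = (19 − 8)·44 = 484.

484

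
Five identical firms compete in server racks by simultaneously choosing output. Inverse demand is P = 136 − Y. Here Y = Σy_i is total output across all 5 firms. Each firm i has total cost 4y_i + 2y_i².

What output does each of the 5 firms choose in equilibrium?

A representative firm's profit is π_i = y_i(136 − Y) − 4y_i − 2y_i², with Y = y_i + Σ_{j≠i} y_j.
First-order condition: 132 − 6y_i − Σ_{j≠i} y_j = 0.
Imposing symmetry (y_j = y for all j) turns Σ_{j≠i} y_j into 4y, so 132 = 10y and y = 13.2.

13.2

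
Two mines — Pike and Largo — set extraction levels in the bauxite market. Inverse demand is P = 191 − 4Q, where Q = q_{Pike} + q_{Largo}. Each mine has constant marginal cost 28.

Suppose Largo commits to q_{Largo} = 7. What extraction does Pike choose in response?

Mine Pike's profit: π = q_{Pike}(191 − 4(q_{Pike} + q_{Largo})) − 28q_{Pike}.
∂π/∂q_{Pike} = 163 − 8q_{Pike} − 4q_{Largo} = 0, so q_{Pike} = 20.375 − 0.5q_{Largo}.
At q_{Largo} = 7: q_{Pike} = 20.375 − 0.5·7 = 16.875.

16.875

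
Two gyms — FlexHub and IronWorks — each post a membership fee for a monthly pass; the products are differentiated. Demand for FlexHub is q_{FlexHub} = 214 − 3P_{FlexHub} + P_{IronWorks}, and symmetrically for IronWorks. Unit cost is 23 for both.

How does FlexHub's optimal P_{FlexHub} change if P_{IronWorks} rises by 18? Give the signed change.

3

FlexHub's profit: π = (P_{FlexHub} − 23)(214 − 3P_{FlexHub} + P_{IronWorks}).
∂π/∂P_{FlexHub} = 283 − 6P_{FlexHub} + P_{IronWorks} = 0 ⇒ P_{FlexHub} = 283/6 + (1/6)P_{IronWorks}.
The reaction-function slope is 1/6, so an 18-unit rise in P_{IronWorks} moves P_{FlexHub} by 1/6 × 18 = 3. FlexHub's best response rises — the actions are strategic complements.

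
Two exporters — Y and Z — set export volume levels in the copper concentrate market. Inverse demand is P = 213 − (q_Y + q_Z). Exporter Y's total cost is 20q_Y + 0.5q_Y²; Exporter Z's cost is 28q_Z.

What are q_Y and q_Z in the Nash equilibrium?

Exporter Y's profit: π = q_Y(213 − (q_Y + q_Z)) − 20q_Y − 0.5q_Y².
∂π/∂q_Y = 193 − 3q_Y − q_Z = 0, so q_Y = 193/3 − (1/3)q_Z.
For Z: ∂π/∂q_Z = 185 − 2q_Z − q_Y = 0 ⇒ q_Z = 92.5 − 0.5q_Y.
Solving the two reaction functions simultaneously: (1 − (−1/3)(−0.5))q_Y = 193/3 − (1/3)·92.5, so (5/6)q_Y = 33.5 and q_Y = 40.2.
Then q_Z = 92.5 − 0.5·40.2 = 72.4.

40.2, 72.4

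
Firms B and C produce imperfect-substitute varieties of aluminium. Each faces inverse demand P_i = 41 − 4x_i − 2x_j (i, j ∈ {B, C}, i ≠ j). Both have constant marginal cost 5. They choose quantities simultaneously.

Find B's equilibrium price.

19.4

Firm B's profit: π = x_B(41 − 4x_B − 2x_C) − 5x_B.
∂π/∂x_B = 36 − 8x_B − 2x_C = 0 ⇒ x_B = 4.5 − 0.25x_C.
The game is symmetric, so in equilibrium x_C = x_B: the reaction function gives 1.25x_B = 4.5, hence x_B = 3.6.
P_B = 41 − 4·3.6 − 2·3.6 = 19.4.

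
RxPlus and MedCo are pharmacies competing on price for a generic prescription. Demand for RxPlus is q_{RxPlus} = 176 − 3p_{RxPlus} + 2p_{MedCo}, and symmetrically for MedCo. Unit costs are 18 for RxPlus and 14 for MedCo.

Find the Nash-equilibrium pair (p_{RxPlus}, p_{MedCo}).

RxPlus's profit: π = (p_{RxPlus} − 18)(176 − 3p_{RxPlus} + 2p_{MedCo}).
∂π/∂p_{RxPlus} = 230 − 6p_{RxPlus} + 2p_{MedCo} = 0 ⇒ p_{RxPlus} = 115/3 + (1/3)p_{MedCo}.
Similarly p_{MedCo} = 109/3 + (1/3)p_{RxPlus}.
Solving the two reaction functions simultaneously: (1 − (1/3)(1/3))p_{RxPlus} = 115/3 + (1/3)·(109/3), so (8/9)p_{RxPlus} = 454/9 and p_{RxPlus} = 56.75.
Then p_{MedCo} = 109/3 + (1/3)·56.75 = 55.25.

56.75, 55.25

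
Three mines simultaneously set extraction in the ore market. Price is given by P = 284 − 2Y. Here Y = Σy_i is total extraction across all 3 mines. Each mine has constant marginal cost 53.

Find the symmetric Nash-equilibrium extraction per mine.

A representative mine's profit is π_i = y_i(284 − 2Y) − 53y_i, with Y = y_i + Σ_{j≠i} y_j.
First-order condition: 231 − 4y_i − 2Σ_{j≠i} y_j = 0.
Imposing symmetry (y_j = y for all j) turns Σ_{j≠i} y_j into 2y, so 231 = 8y and y = 28.875.

28.875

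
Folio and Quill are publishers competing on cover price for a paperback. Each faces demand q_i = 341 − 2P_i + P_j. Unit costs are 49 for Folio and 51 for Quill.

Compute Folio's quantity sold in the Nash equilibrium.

195.2

Folio's profit: π = (P_{Folio} − 49)(341 − 2P_{Folio} + P_{Quill}).
∂π/∂P_{Folio} = 439 − 4P_{Folio} + P_{Quill} = 0 ⇒ P_{Folio} = 109.75 + 0.25P_{Quill}.
Similarly P_{Quill} = 110.75 + 0.25P_{Folio}.
Plugging P_{Quill} into Folio's best response: P_{Folio} = 109.75 + 0.25(110.75 + 0.25P_{Folio}) ⇒ 0.9375P_{Folio} = 137.4375, so P_{Folio} = 146.6.
Then P_{Quill} = 110.75 + 0.25·146.6 = 147.4.
q_{Folio} = 341 − 2·146.6 + 147.4 = 195.2.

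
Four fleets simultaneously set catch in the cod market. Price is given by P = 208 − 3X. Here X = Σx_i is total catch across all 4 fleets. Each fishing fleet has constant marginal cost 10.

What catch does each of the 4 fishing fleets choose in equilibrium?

A representative fishing fleet's profit is π_i = x_i(208 − 3X) − 10x_i, with X = x_i + Σ_{j≠i} x_j.
First-order condition: 198 − 6x_i − 3Σ_{j≠i} x_j = 0.
Imposing symmetry (x_j = x for all j) turns Σ_{j≠i} x_j into 3x, so 198 = 15x and x = 13.2.

13.2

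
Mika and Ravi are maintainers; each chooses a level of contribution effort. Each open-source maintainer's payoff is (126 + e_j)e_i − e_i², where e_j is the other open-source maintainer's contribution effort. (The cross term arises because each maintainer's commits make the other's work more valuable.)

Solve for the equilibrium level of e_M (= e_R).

126

Mika's payoff is (126 + e_R)e_M − e_M².
∂π/∂e_M = 126 + e_R − 2e_M = 0, so e_M = 63 + 0.5e_R.
The game is symmetric, so in equilibrium e_R = e_M: the reaction function gives 0.5e_M = 63, hence e_M = 126.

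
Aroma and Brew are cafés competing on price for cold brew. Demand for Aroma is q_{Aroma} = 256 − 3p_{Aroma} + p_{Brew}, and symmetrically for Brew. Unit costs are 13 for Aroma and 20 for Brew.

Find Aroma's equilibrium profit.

Aroma's profit: π = (p_{Aroma} − 13)(256 − 3p_{Aroma} + p_{Brew}).
∂π/∂p_{Aroma} = 295 − 6p_{Aroma} + p_{Brew} = 0 ⇒ p_{Aroma} = 295/6 + (1/6)p_{Brew}.
Similarly p_{Brew} = 158/3 + (1/6)p_{Aroma}.
Solving the two reaction functions simultaneously: (1 − (1/6)(1/6))p_{Aroma} = 295/6 + (1/6)·(158/3), so (35/36)p_{Aroma} = 1043/18 and p_{Aroma} = 59.6.
Then p_{Brew} = 158/3 + (1/6)·59.6 = 62.6.
q_{Aroma} = 256 − 3·59.6 + 62.6 = 139.8.
Profit = (59.6 − 13)·139.8 = 6514.68.

6514.68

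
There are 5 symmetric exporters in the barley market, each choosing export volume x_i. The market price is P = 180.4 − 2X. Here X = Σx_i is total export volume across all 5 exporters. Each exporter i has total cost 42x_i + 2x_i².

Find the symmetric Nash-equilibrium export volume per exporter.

8.65

A representative exporter's profit is π_i = x_i(180.4 − 2X) − 42x_i − 2x_i², with X = x_i + Σ_{j≠i} x_j.
First-order condition: 138.4 − 8x_i − 2Σ_{j≠i} x_j = 0.
In a symmetric equilibrium every exporter chooses the same x, so Σ_{j≠i} x_j = 4x. The condition becomes 138.4 − 16x = 0, giving x = 138.4/16 = 8.65.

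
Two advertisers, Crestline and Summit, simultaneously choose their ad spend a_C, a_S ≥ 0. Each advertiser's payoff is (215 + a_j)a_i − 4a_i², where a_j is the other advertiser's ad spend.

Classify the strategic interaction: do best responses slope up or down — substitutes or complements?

Crestline's payoff is (215 + a_S)a_C − 4a_C².
∂π/∂a_C = 215 + a_S − 8a_C = 0, so a_C = 26.875 + 0.125a_S.
The best-response slope da_C/da_S = 0.125 > 0: the reaction function is upward-sloping, so the choices are strategic complements.

strategic complements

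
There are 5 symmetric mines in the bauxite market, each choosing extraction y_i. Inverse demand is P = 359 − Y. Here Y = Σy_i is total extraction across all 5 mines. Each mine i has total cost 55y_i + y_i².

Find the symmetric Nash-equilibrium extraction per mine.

A representative mine's profit is π_i = y_i(359 − Y) − 55y_i − y_i², with Y = y_i + Σ_{j≠i} y_j.
First-order condition: 304 − 4y_i − Σ_{j≠i} y_j = 0.
With identical mines, set every y_j = y: then 304 − 4y − 4y = 0, i.e. y = 304/8 = 38.

38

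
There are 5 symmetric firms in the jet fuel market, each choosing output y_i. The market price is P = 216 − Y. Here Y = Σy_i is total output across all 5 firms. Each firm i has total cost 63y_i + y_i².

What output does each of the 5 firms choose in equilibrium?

A representative firm's profit is π_i = y_i(216 − Y) − 63y_i − y_i², with Y = y_i + Σ_{j≠i} y_j.
First-order condition: 153 − 4y_i − Σ_{j≠i} y_j = 0.
In a symmetric equilibrium every firm chooses the same y, so Σ_{j≠i} y_j = 4y. The condition becomes 153 − 8y = 0, giving y = 153/8 = 19.125.

19.125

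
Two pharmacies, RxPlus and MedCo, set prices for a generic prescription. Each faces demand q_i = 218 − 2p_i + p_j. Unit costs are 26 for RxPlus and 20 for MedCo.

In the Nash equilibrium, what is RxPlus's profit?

RxPlus's profit: π = (p_{RxPlus} − 26)(218 − 2p_{RxPlus} + p_{MedCo}).
∂π/∂p_{RxPlus} = 270 − 4p_{RxPlus} + p_{MedCo} = 0 ⇒ p_{RxPlus} = 67.5 + 0.25p_{MedCo}.
Similarly p_{MedCo} = 64.5 + 0.25p_{RxPlus}.
Solving the two reaction functions simultaneously: (1 − (0.25)(0.25))p_{RxPlus} = 67.5 + 0.25·64.5, so 0.9375p_{RxPlus} = 83.625 and p_{RxPlus} = 89.2.
Then p_{MedCo} = 64.5 + 0.25·89.2 = 86.8.
q_{RxPlus} = 218 − 2·89.2 + 86.8 = 126.4.
Profit = (89.2 − 26)·126.4 = 7988.48.

7988.48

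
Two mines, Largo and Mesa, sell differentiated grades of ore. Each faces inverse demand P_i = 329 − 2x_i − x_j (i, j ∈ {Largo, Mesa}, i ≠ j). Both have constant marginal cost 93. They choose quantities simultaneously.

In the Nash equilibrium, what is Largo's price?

Mine Largo's profit: π = x_{Largo}(329 − 2x_{Largo} − x_{Mesa}) − 93x_{Largo}.
∂π/∂x_{Largo} = 236 − 4x_{Largo} − x_{Mesa} = 0 ⇒ x_{Largo} = 59 − 0.25x_{Mesa}.
The game is symmetric, so in equilibrium x_{Mesa} = x_{Largo}: the reaction function gives 1.25x_{Largo} = 59, hence x_{Largo} = 47.2.
P_{Largo} = 329 − 2·47.2 − 47.2 = 187.4.

187.4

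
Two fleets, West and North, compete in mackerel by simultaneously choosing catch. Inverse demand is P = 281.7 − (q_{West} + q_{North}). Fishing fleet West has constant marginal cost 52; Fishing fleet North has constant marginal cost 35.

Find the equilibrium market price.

Fishing fleet West's profit: π = q_{West}(281.7 − (q_{West} + q_{North})) − 52q_{West}.
∂π/∂q_{West} = 229.7 − 2q_{West} − q_{North} = 0, so q_{West} = 114.85 − 0.5q_{North}.
By the same steps for North: q_{North} = 123.35 − 0.5q_{West}.
Plugging q_{North} into West's best response: q_{West} = 114.85 − 0.5(123.35 − 0.5q_{West}) ⇒ 0.75q_{West} = 53.175, so q_{West} = 70.9.
Then q_{North} = 123.35 − 0.5·70.9 = 87.9.
Equilibrium price: P = 281.7 − 158.8 = 122.9.

122.9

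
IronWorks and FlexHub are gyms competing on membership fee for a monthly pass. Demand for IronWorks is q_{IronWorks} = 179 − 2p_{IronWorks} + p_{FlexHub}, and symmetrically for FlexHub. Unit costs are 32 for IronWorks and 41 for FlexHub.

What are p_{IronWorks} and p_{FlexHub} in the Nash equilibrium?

82.2, 85.8

IronWorks's profit: π = (p_{IronWorks} − 32)(179 − 2p_{IronWorks} + p_{FlexHub}).
∂π/∂p_{IronWorks} = 243 − 4p_{IronWorks} + p_{FlexHub} = 0 ⇒ p_{IronWorks} = 60.75 + 0.25p_{FlexHub}.
Similarly p_{FlexHub} = 65.25 + 0.25p_{IronWorks}.
Plugging p_{FlexHub} into IronWorks's best response: p_{IronWorks} = 60.75 + 0.25(65.25 + 0.25p_{IronWorks}) ⇒ 0.9375p_{IronWorks} = 77.0625, so p_{IronWorks} = 82.2.
Then p_{FlexHub} = 65.25 + 0.25·82.2 = 85.8.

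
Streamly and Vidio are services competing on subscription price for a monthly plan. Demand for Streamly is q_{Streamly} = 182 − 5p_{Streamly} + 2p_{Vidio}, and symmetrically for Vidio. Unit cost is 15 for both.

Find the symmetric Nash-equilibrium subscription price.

Streamly's profit: π = (p_{Streamly} − 15)(182 − 5p_{Streamly} + 2p_{Vidio}).
∂π/∂p_{Streamly} = 257 − 10p_{Streamly} + 2p_{Vidio} = 0 ⇒ p_{Streamly} = 25.7 + 0.2p_{Vidio}.
Setting p_{Streamly} = p_{Vidio} in the reaction function: p_{Streamly} = 25.7 + 0.2p_{Streamly}, so p_{Streamly} = 25.7 / 0.8 = 32.125.

32.125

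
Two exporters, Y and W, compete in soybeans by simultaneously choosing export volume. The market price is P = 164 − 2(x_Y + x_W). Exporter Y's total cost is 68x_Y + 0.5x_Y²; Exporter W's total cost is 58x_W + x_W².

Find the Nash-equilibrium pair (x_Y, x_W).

14, 13

Exporter Y's profit: π = x_Y(164 − 2(x_Y + x_W)) − 68x_Y − 0.5x_Y².
∂π/∂x_Y = 96 − 5x_Y − 2x_W = 0, so x_Y = 19.2 − 0.4x_W.
For W: ∂π/∂x_W = 106 − 6x_W − 2x_Y = 0 ⇒ x_W = 53/3 − (1/3)x_Y.
Plugging x_W into Y's best response: x_Y = 19.2 − 0.4(53/3 − (1/3)x_Y) ⇒ (13/15)x_Y = 182/15, so x_Y = 14.
Then x_W = 53/3 − (1/3)·14 = 13.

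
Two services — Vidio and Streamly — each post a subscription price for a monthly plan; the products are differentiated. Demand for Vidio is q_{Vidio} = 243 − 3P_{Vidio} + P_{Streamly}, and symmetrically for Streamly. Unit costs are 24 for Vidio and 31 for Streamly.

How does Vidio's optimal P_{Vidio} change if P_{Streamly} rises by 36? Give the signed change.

6

Vidio's profit: π = (P_{Vidio} − 24)(243 − 3P_{Vidio} + P_{Streamly}).
∂π/∂P_{Vidio} = 315 − 6P_{Vidio} + P_{Streamly} = 0 ⇒ P_{Vidio} = 52.5 + (1/6)P_{Streamly}.
The reaction-function slope is 1/6, so a 36-unit rise in P_{Streamly} moves P_{Vidio} by 1/6 × 36 = 6. Vidio's best response rises — the actions are strategic complements.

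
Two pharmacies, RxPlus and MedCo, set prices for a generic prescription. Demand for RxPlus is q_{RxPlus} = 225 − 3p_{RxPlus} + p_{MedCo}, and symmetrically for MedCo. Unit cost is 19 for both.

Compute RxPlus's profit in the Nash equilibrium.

4196.28

RxPlus's profit: π = (p_{RxPlus} − 19)(225 − 3p_{RxPlus} + p_{MedCo}).
∂π/∂p_{RxPlus} = 282 − 6p_{RxPlus} + p_{MedCo} = 0 ⇒ p_{RxPlus} = 47 + (1/6)p_{MedCo}.
The game is symmetric, so in equilibrium p_{MedCo} = p_{RxPlus}: the reaction function gives (5/6)p_{RxPlus} = 47, hence p_{RxPlus} = 56.4.
q_{RxPlus} = 225 − 3·56.4 + 56.4 = 112.2.
Profit = (56.4 − 19)·112.2 = 4196.28.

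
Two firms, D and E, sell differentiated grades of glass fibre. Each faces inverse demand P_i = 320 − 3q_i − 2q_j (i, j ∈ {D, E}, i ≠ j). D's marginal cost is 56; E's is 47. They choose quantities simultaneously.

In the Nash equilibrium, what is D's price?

Firm D's profit: π = q_D(320 − 3q_D − 2q_E) − 56q_D.
∂π/∂q_D = 264 − 6q_D − 2q_E = 0 ⇒ q_D = 44 − (1/3)q_E.
Similarly q_E = 45.5 − (1/3)q_D.
Solving the two reaction functions simultaneously: (1 − (−1/3)(−1/3))q_D = 44 − (1/3)·45.5, so (8/9)q_D = 173/6 and q_D = 32.4375.
Then q_E = 45.5 − (1/3)·32.4375 = 34.6875.
P_D = 320 − 3·32.4375 − 2·34.6875 = 153.3125.

153.3125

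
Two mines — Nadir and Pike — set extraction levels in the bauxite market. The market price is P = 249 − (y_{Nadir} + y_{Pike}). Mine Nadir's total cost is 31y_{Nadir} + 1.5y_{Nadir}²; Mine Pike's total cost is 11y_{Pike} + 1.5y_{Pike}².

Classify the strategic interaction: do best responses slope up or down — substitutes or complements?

Mine Nadir's profit: π = y_{Nadir}(249 − (y_{Nadir} + y_{Pike})) − 31y_{Nadir} − 1.5y_{Nadir}².
∂π/∂y_{Nadir} = 218 − 5y_{Nadir} − y_{Pike} = 0, so y_{Nadir} = 43.6 − 0.2y_{Pike}.
The best-response slope dy_{Nadir}/dy_{Pike} = −0.2 < 0: the reaction function is downward-sloping, so the choices are strategic substitutes.

strategic substitutes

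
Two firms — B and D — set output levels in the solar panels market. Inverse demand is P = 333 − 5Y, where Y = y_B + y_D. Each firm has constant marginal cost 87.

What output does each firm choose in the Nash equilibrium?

16.4

Firm B's profit: π = y_B(333 − 5(y_B + y_D)) − 87y_B.
∂π/∂y_B = 246 − 10y_B − 5y_D = 0, so y_B = 24.6 − 0.5y_D.
Setting y_B = y_D in the reaction function: y_B = 24.6 − 0.5y_B, so y_B = 24.6 / 1.5 = 16.4.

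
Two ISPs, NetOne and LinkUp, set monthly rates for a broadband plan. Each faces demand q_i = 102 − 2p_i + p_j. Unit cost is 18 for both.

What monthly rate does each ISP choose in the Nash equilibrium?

46

NetOne's profit: π = (p_{NetOne} − 18)(102 − 2p_{NetOne} + p_{LinkUp}).
∂π/∂p_{NetOne} = 138 − 4p_{NetOne} + p_{LinkUp} = 0 ⇒ p_{NetOne} = 34.5 + 0.25p_{LinkUp}.
The game is symmetric, so in equilibrium p_{LinkUp} = p_{NetOne}: the reaction function gives 0.75p_{NetOne} = 34.5, hence p_{NetOne} = 46.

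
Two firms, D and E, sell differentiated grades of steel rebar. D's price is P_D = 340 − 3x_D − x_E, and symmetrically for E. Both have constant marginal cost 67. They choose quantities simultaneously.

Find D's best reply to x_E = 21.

42

Firm D's profit: π = x_D(340 − 3x_D − x_E) − 67x_D.
∂π/∂x_D = 273 − 6x_D − x_E = 0 ⇒ x_D = 45.5 − (1/6)x_E.
At x_E = 21: x_D = 45.5 − (1/6)·21 = 42.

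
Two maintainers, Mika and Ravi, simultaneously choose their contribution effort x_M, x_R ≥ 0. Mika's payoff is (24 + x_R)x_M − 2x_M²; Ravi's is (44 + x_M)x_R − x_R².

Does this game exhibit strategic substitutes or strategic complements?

Expanding Mika's payoff: 24x_M + x_Rx_M − 2x_M².
∂π/∂x_M = 24 + x_R − 4x_M = 0, so x_M = 6 + 0.25x_R.
The best-response slope dx_M/dx_R = 0.25 > 0: the reaction function is upward-sloping, so the choices are strategic complements.

strategic complements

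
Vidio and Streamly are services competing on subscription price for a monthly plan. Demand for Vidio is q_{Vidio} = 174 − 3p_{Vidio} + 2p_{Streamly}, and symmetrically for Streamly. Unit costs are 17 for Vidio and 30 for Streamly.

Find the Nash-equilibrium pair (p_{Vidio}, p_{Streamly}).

Vidio's profit: π = (p_{Vidio} − 17)(174 − 3p_{Vidio} + 2p_{Streamly}).
∂π/∂p_{Vidio} = 225 − 6p_{Vidio} + 2p_{Streamly} = 0 ⇒ p_{Vidio} = 37.5 + (1/3)p_{Streamly}.
Similarly p_{Streamly} = 44 + (1/3)p_{Vidio}.
Substituting the second reaction function into the first: p_{Vidio} = 37.5 + (1/3)(44 + (1/3)p_{Vidio}), which gives (8/9)p_{Vidio} = 313/6 ⇒ p_{Vidio} = 58.6875.
Then p_{Streamly} = 44 + (1/3)·58.6875 = 63.5625.

58.6875, 63.5625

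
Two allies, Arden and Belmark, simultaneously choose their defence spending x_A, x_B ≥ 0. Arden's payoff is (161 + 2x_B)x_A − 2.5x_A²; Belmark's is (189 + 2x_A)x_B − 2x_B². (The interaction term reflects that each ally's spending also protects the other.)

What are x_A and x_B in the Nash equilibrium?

Expanding Arden's payoff: 161x_A + 2x_Bx_A − 2.5x_A².
∂π/∂x_A = 161 + 2x_B − 5x_A = 0, so x_A = 32.2 + 0.4x_B.
Likewise for Belmark: x_B = 47.25 + 0.5x_A.
Plugging x_B into Arden's best response: x_A = 32.2 + 0.4(47.25 + 0.5x_A) ⇒ 0.8x_A = 51.1, so x_A = 63.875.
Then x_B = 47.25 + 0.5·63.875 = 79.1875.

63.875, 79.1875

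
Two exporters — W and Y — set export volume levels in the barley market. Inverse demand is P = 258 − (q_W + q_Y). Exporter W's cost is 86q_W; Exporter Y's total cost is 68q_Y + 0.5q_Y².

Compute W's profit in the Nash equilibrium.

4251.04

Exporter W's profit: π = q_W(258 − (q_W + q_Y)) − 86q_W.
∂π/∂q_W = 172 − 2q_W − q_Y = 0, so q_W = 86 − 0.5q_Y.
For Y: ∂π/∂q_Y = 190 − 3q_Y − q_W = 0 ⇒ q_Y = 190/3 − (1/3)q_W.
Solving the two reaction functions simultaneously: (1 − (−0.5)(−1/3))q_W = 86 − 0.5·(190/3), so (5/6)q_W = 163/3 and q_W = 65.2.
Then q_Y = 190/3 − (1/3)·65.2 = 41.6.
Price P = 258 − 106.8 = 151.2.
W's profit: (151.2 − 86)·65.2 = 4251.04.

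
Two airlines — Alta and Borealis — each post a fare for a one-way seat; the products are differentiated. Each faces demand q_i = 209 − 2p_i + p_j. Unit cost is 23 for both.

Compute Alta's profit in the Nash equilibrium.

Alta's profit: π = (p_{Alta} − 23)(209 − 2p_{Alta} + p_{Borealis}).
∂π/∂p_{Alta} = 255 − 4p_{Alta} + p_{Borealis} = 0 ⇒ p_{Alta} = 63.75 + 0.25p_{Borealis}.
The game is symmetric, so in equilibrium p_{Borealis} = p_{Alta}: the reaction function gives 0.75p_{Alta} = 63.75, hence p_{Alta} = 85.
q_{Alta} = 209 − 2·85 + 85 = 124.
Profit = (85 − 23)·124 = 7688.

7688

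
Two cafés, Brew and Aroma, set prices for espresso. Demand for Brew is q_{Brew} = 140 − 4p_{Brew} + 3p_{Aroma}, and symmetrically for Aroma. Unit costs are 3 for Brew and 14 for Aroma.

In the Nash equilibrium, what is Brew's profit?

Brew's profit: π = (p_{Brew} − 3)(140 − 4p_{Brew} + 3p_{Aroma}).
∂π/∂p_{Brew} = 152 − 8p_{Brew} + 3p_{Aroma} = 0 ⇒ p_{Brew} = 19 + 0.375p_{Aroma}.
Similarly p_{Aroma} = 24.5 + 0.375p_{Brew}.
Plugging p_{Aroma} into Brew's best response: p_{Brew} = 19 + 0.375(24.5 + 0.375p_{Brew}) ⇒ (55/64)p_{Brew} = 28.1875, so p_{Brew} = 32.8.
Then p_{Aroma} = 24.5 + 0.375·32.8 = 36.8.
q_{Brew} = 140 − 4·32.8 + 3·36.8 = 119.2.
Profit = (32.8 − 3)·119.2 = 3552.16.

3552.16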